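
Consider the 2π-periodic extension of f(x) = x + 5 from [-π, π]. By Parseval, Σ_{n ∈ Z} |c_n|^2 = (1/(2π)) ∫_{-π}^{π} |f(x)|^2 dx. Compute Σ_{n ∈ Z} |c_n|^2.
Σ |c_n|^2 = π^2/3 + 25

Expand and integrate term by term over [-π, π]:
  ∫ (x)^2 dx = 1·(2π^3/3); ∫ 2·1·(5)·x dx = 0 (odd integrand); ∫ 5^2 dx = 25·2π.
So (1/(2π)) ∫_{-π}^{π} (x + 5)^2 dx = 1π^2/3 + 25 = π^2/3 + 25.
Parseval ⇒ Σ |c_n|^2 = π^2/3 + 25.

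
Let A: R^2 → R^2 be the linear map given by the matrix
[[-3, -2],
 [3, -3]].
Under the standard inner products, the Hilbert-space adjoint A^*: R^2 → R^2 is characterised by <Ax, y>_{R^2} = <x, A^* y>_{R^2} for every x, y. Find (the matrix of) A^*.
A^* = A^T =
[[-3, 3],
 [-2, -3]]

For real matrices with standard dot products, the defining identity <Ax, y> = <x, A^* y> gives (Ax)^T y = x^T (A^*) y, i.e. x^T A^T y = x^T (A^*) y. Since this holds for all x, y, we must have A^* = A^T. Therefore
A^* =
[[-3, 3],
 [-2, -3]].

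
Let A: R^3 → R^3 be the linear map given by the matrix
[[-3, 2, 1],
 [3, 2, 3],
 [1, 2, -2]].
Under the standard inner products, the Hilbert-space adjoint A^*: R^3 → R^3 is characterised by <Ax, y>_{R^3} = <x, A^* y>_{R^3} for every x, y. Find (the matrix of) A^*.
A^* = A^T =
[[-3, 3, 1],
 [2, 2, 2],
 [1, 3, -2]]

For real matrices with standard dot products, the defining identity <Ax, y> = <x, A^* y> gives (Ax)^T y = x^T (A^*) y, i.e. x^T A^T y = x^T (A^*) y. Since this holds for all x, y, we must have A^* = A^T. Therefore
A^* =
[[-3, 3, 1],
 [2, 2, 2],
 [1, 3, -2]].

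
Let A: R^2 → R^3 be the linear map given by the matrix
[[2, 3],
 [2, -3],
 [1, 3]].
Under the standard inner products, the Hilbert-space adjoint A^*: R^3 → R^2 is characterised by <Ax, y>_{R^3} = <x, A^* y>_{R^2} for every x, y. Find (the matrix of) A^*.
A^* = A^T =
[[2, 2, 1],
 [3, -3, 3]]

For real matrices with standard dot products, the defining identity <Ax, y> = <x, A^* y> gives (Ax)^T y = x^T (A^*) y, i.e. x^T A^T y = x^T (A^*) y. Since this holds for all x, y, we must have A^* = A^T. Therefore
A^* =
[[2, 2, 1],
 [3, -3, 3]].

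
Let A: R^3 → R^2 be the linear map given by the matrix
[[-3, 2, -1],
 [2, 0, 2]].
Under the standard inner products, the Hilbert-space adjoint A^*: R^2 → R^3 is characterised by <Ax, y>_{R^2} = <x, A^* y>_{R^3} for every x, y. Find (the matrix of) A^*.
A^* = A^T =
[[-3, 2],
 [2, 0],
 [-1, 2]]

For real matrices with standard dot products, the defining identity <Ax, y> = <x, A^* y> gives (Ax)^T y = x^T (A^*) y, i.e. x^T A^T y = x^T (A^*) y. Since this holds for all x, y, we must have A^* = A^T. Therefore
A^* =
[[-3, 2],
 [2, 0],
 [-1, 2]].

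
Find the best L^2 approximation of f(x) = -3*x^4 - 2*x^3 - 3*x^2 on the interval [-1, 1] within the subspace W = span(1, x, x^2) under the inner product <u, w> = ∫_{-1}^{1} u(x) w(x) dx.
g(x) = -39*x^2/7 - 6*x/5 + 9/35

The best approximation g ∈ W is the orthogonal projection of f onto W. Writing g = a_0 + a_1 x + a_2 x^2, the coefficients solve the normal equations G · a = b where
  G_{ij} = <φ_i, φ_j> and b_i = <f, φ_i>, with φ_0 = 1, φ_1 = x, φ_2 = x^2.
G =
  [2, 0, 2/3]
  [0, 2/3, 0]
  [2/3, 0, 2/5],
b = (-16/5, -4/5, -72/35).
Solving gives a_0 = 9/35, a_1 = -6/5, a_2 = -39/7, so
  g(x) = -39*x^2/7 - 6*x/5 + 9/35.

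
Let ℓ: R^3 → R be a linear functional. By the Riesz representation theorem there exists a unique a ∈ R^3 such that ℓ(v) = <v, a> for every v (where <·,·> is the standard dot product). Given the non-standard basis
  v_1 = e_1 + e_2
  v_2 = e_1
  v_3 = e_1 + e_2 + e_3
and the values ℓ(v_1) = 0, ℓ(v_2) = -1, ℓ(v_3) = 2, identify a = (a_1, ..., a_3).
a = (-1, 1, 2)

Write a = (a_1, ..., a_3) in the standard basis. For each basis vector v_i, ℓ(v_i) = <v_i, a> is a linear equation in the a_j's. Collect the n equations into a matrix system V a = ℓ, where row i of V is v_i (expressed in the standard basis). Since V is invertible (lower-triangular with 1s on the diagonal, up to permutation), solve by back-substitution:
  V =
[[1, 1, 0],
 [1, 0, 0],
 [1, 1, 1]]
  V a = (0, -1, 2)
Solving gives a = (-1, 1, 2).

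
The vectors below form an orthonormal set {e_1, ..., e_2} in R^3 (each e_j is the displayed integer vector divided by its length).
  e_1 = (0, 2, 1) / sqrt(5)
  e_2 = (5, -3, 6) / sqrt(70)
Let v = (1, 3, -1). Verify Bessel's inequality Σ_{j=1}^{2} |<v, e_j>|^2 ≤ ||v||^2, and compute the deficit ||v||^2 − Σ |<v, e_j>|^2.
Σ |<v, e_j>|^2 = 45/7; ||v||^2 = 11; deficit = 32/7

Write each e_j = u_j / sqrt(<u_j, u_j>) where u_j is the displayed integer vector. Then <v, e_j> = <v, u_j> / sqrt(<u_j, u_j>), so |<v, e_j>|^2 = <v, u_j>^2 / <u_j, u_j>.
Coefficients: <v, e_1> = 5/sqrt(5), <v, e_2> = -10/sqrt(70).
Square and sum: Σ |<v, e_j>|^2 = 45/7.
Compute ||v||^2 = v·v = 11.
Deficit = 11 − 45/7 = 32/7 ≥ 0, confirming Bessel's inequality. (The deficit equals ||v − Σ <v,e_j> e_j||^2, the squared distance from v to span{e_j}.)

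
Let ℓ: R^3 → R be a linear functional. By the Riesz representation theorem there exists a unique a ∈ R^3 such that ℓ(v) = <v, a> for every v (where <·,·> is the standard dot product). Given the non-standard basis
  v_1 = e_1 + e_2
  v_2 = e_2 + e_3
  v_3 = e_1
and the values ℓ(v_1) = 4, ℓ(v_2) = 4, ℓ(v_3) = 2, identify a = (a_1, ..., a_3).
a = (2, 2, 2)

Write a = (a_1, ..., a_3) in the standard basis. For each basis vector v_i, ℓ(v_i) = <v_i, a> is a linear equation in the a_j's. Collect the n equations into a matrix system V a = ℓ, where row i of V is v_i (expressed in the standard basis). Since V is invertible (lower-triangular with 1s on the diagonal, up to permutation), solve by back-substitution:
  V =
[[1, 1, 0],
 [0, 1, 1],
 [1, 0, 0]]
  V a = (4, 4, 2)
Solving gives a = (2, 2, 2).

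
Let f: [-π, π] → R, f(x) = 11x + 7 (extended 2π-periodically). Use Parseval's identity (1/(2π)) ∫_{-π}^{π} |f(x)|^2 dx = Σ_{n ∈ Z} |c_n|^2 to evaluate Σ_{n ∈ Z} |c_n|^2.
Σ |c_n|^2 = 121π^2/3 + 49

Expand and integrate term by term over [-π, π]:
  ∫ (11x)^2 dx = 121·(2π^3/3); ∫ 2·11·(7)·x dx = 0 (odd integrand); ∫ 7^2 dx = 49·2π.
So (1/(2π)) ∫_{-π}^{π} (11x + 7)^2 dx = 121π^2/3 + 49 = 121π^2/3 + 49.
Parseval ⇒ Σ |c_n|^2 = 121π^2/3 + 49.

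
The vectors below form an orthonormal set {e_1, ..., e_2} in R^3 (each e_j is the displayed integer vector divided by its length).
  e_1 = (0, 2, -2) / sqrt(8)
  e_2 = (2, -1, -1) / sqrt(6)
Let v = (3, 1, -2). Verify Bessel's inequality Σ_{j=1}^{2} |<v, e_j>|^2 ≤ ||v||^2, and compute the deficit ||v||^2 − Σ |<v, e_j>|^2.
Σ |<v, e_j>|^2 = 38/3; ||v||^2 = 14; deficit = 4/3

Write each e_j = u_j / sqrt(<u_j, u_j>) where u_j is the displayed integer vector. Then <v, e_j> = <v, u_j> / sqrt(<u_j, u_j>), so |<v, e_j>|^2 = <v, u_j>^2 / <u_j, u_j>.
Coefficients: <v, e_1> = 6/sqrt(8), <v, e_2> = 7/sqrt(6).
Square and sum: Σ |<v, e_j>|^2 = 38/3.
Compute ||v||^2 = v·v = 14.
Deficit = 14 − 38/3 = 4/3 ≥ 0, confirming Bessel's inequality. (The deficit equals ||v − Σ <v,e_j> e_j||^2, the squared distance from v to span{e_j}.)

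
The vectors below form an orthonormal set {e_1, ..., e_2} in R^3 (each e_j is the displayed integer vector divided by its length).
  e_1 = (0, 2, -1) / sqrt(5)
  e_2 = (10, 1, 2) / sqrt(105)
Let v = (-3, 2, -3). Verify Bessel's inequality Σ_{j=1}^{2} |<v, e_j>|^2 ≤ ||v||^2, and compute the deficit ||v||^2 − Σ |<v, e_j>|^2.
Σ |<v, e_j>|^2 = 437/21; ||v||^2 = 22; deficit = 25/21

Write each e_j = u_j / sqrt(<u_j, u_j>) where u_j is the displayed integer vector. Then <v, e_j> = <v, u_j> / sqrt(<u_j, u_j>), so |<v, e_j>|^2 = <v, u_j>^2 / <u_j, u_j>.
Coefficients: <v, e_1> = 7/sqrt(5), <v, e_2> = -34/sqrt(105).
Square and sum: Σ |<v, e_j>|^2 = 437/21.
Compute ||v||^2 = v·v = 22.
Deficit = 22 − 437/21 = 25/21 ≥ 0, confirming Bessel's inequality. (The deficit equals ||v − Σ <v,e_j> e_j||^2, the squared distance from v to span{e_j}.)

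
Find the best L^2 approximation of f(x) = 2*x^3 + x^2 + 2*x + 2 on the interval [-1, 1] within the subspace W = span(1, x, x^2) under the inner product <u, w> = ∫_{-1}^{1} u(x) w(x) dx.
g(x) = x^2 + 16*x/5 + 2

The best approximation g ∈ W is the orthogonal projection of f onto W. Writing g = a_0 + a_1 x + a_2 x^2, the coefficients solve the normal equations G · a = b where
  G_{ij} = <φ_i, φ_j> and b_i = <f, φ_i>, with φ_0 = 1, φ_1 = x, φ_2 = x^2.
G =
  [2, 0, 2/3]
  [0, 2/3, 0]
  [2/3, 0, 2/5],
b = (14/3, 32/15, 26/15).
Solving gives a_0 = 2, a_1 = 16/5, a_2 = 1, so
  g(x) = x^2 + 16*x/5 + 2.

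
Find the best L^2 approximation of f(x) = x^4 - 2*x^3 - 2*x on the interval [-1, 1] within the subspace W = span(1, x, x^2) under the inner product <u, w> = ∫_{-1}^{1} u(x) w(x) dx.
g(x) = 6*x^2/7 - 16*x/5 - 3/35

The best approximation g ∈ W is the orthogonal projection of f onto W. Writing g = a_0 + a_1 x + a_2 x^2, the coefficients solve the normal equations G · a = b where
  G_{ij} = <φ_i, φ_j> and b_i = <f, φ_i>, with φ_0 = 1, φ_1 = x, φ_2 = x^2.
G =
  [2, 0, 2/3]
  [0, 2/3, 0]
  [2/3, 0, 2/5],
b = (2/5, -32/15, 2/7).
Solving gives a_0 = -3/35, a_1 = -16/5, a_2 = 6/7, so
  g(x) = 6*x^2/7 - 16*x/5 - 3/35.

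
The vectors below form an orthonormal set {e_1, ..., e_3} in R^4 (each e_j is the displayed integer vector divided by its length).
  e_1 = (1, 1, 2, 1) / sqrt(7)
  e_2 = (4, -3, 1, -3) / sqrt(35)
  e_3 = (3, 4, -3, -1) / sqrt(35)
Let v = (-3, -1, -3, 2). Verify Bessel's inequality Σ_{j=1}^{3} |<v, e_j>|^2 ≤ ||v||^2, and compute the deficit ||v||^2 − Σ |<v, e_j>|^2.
Σ |<v, e_j>|^2 = 136/7; ||v||^2 = 23; deficit = 25/7

Write each e_j = u_j / sqrt(<u_j, u_j>) where u_j is the displayed integer vector. Then <v, e_j> = <v, u_j> / sqrt(<u_j, u_j>), so |<v, e_j>|^2 = <v, u_j>^2 / <u_j, u_j>.
Coefficients: <v, e_1> = -8/sqrt(7), <v, e_2> = -18/sqrt(35), <v, e_3> = -6/sqrt(35).
Square and sum: Σ |<v, e_j>|^2 = 136/7.
Compute ||v||^2 = v·v = 23.
Deficit = 23 − 136/7 = 25/7 ≥ 0, confirming Bessel's inequality. (The deficit equals ||v − Σ <v,e_j> e_j||^2, the squared distance from v to span{e_j}.)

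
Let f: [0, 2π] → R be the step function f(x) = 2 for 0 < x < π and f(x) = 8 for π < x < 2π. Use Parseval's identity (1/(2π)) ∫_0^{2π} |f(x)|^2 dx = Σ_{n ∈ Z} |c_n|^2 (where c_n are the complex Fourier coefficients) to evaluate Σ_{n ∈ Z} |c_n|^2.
Σ |c_n|^2 = 34

Parseval equates the L^2 energy of f (normalised by 1/(2π)) with the ℓ^2 sum of its Fourier coefficients: (1/(2π)) ∫_0^{2π} |f|^2 = Σ |c_n|^2.
Compute the left side: (1/(2π)) [∫_0^π 2^2 dx + ∫_π^{2π} 8^2 dx] = (1/(2π)) · (4π + 64π) = (4 + 64)/2 = 34.
So Σ_{n ∈ Z} |c_n|^2 = 34.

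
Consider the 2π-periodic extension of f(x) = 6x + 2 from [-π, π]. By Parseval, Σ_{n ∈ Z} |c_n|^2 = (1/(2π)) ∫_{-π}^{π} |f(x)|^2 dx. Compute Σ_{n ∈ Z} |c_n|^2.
Σ |c_n|^2 = 12π^2 + 4

Expand and integrate term by term over [-π, π]:
  ∫ (6x)^2 dx = 36·(2π^3/3); ∫ 2·6·(2)·x dx = 0 (odd integrand); ∫ 2^2 dx = 4·2π.
So (1/(2π)) ∫_{-π}^{π} (6x + 2)^2 dx = 36π^2/3 + 4 = 12π^2 + 4.
Parseval ⇒ Σ |c_n|^2 = 12π^2 + 4.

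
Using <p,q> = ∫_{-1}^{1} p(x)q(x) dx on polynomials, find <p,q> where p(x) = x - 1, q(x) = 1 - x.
<p,q> = -8/3

Expand the product: p(x)·q(x) = -x^2 + 2*x - 1.
∫_{-1}^{1} of each monomial x^k gives [2/(k+1) if k even, 0 if k odd]. Integrating term-by-term (or equivalently evaluating the antiderivative F(x) = -x^3/3 + x^2 - x at the endpoints):
  F(1) − F(−1) = -1/3 − (7/3) = -8/3.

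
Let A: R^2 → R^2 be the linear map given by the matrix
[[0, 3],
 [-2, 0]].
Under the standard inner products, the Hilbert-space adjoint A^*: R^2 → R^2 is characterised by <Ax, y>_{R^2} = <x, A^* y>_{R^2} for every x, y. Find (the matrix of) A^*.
A^* = A^T =
[[0, -2],
 [3, 0]]

For real matrices with standard dot products, the defining identity <Ax, y> = <x, A^* y> gives (Ax)^T y = x^T (A^*) y, i.e. x^T A^T y = x^T (A^*) y. Since this holds for all x, y, we must have A^* = A^T. Therefore
A^* =
[[0, -2],
 [3, 0]].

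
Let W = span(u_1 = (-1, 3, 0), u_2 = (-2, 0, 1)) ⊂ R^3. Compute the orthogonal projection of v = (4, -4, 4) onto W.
proj_W(v) = (44/23, -108/23, -4/23)

Set up U = [u_1 | ... | u_2] ∈ R^(3×2). The projector onto W = col(U) is P = U (U^T U)^(-1) U^T.
Compute U^T U =
  [10, 2]
  [2, 5],
and U^T v = (-16, -4).
Solve U^T U · c = U^T v for the coefficients: c = (-36/23, -4/23). The projection is proj_W(v) = U c.
Check: (v - proj_W(v)) · u_1 = 0  (should be 0).
Check: (v - proj_W(v)) · u_2 = 0  (should be 0).
Result: proj_W(v) = (44/23, -108/23, -4/23).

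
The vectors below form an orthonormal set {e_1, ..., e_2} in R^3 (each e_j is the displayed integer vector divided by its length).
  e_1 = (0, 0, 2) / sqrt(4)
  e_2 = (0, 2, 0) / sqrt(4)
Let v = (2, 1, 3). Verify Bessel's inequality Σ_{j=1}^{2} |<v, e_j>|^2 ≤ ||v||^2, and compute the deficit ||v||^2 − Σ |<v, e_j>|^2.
Σ |<v, e_j>|^2 = 10; ||v||^2 = 14; deficit = 4

Write each e_j = u_j / sqrt(<u_j, u_j>) where u_j is the displayed integer vector. Then <v, e_j> = <v, u_j> / sqrt(<u_j, u_j>), so |<v, e_j>|^2 = <v, u_j>^2 / <u_j, u_j>.
Coefficients: <v, e_1> = 6/sqrt(4), <v, e_2> = 2/sqrt(4).
Square and sum: Σ |<v, e_j>|^2 = 10.
Compute ||v||^2 = v·v = 14.
Deficit = 14 − 10 = 4 ≥ 0, confirming Bessel's inequality. (The deficit equals ||v − Σ <v,e_j> e_j||^2, the squared distance from v to span{e_j}.)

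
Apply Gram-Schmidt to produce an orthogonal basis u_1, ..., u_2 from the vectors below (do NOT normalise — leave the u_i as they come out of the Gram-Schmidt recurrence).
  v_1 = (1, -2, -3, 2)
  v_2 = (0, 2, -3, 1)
Orthogonal basis:
  u_1 = (1, -2, -3, 2)
  u_2 = (-7/18, 25/9, -11/6, 2/9)

Apply the Gram-Schmidt recurrence
  u_1 = v_1
  u_i = v_i − Σ_{j<i} ((v_i · u_j) / (u_j · u_j)) · u_j.

Step by step this gives:
  u_1 = (1, -2, -3, 2)
  u_2 = (-7/18, 25/9, -11/6, 2/9)

Orthogonality check:
  u_2 · u_1 = 0 (should be 0)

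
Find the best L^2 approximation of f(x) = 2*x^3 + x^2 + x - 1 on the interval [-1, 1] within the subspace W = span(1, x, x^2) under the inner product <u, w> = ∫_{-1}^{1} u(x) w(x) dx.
g(x) = x^2 + 11*x/5 - 1

The best approximation g ∈ W is the orthogonal projection of f onto W. Writing g = a_0 + a_1 x + a_2 x^2, the coefficients solve the normal equations G · a = b where
  G_{ij} = <φ_i, φ_j> and b_i = <f, φ_i>, with φ_0 = 1, φ_1 = x, φ_2 = x^2.
G =
  [2, 0, 2/3]
  [0, 2/3, 0]
  [2/3, 0, 2/5],
b = (-4/3, 22/15, -4/15).
Solving gives a_0 = -1, a_1 = 11/5, a_2 = 1, so
  g(x) = x^2 + 11*x/5 - 1.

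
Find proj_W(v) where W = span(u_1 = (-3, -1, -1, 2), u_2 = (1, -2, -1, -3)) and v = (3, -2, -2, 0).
proj_W(v) = (8/9, -1, -4/9, -17/9)

Set up U = [u_1 | ... | u_2] ∈ R^(4×2). The projector onto W = col(U) is P = U (U^T U)^(-1) U^T.
Compute U^T U =
  [15, -6]
  [-6, 15],
and U^T v = (-5, 9).
Solve U^T U · c = U^T v for the coefficients: c = (-1/9, 5/9). The projection is proj_W(v) = U c.
Check: (v - proj_W(v)) · u_1 = 0  (should be 0).
Check: (v - proj_W(v)) · u_2 = 0  (should be 0).
Result: proj_W(v) = (8/9, -1, -4/9, -17/9).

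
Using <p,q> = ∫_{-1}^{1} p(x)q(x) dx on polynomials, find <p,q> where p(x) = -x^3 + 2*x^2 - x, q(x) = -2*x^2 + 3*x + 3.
<p,q> = -4/5

Expand the product: p(x)·q(x) = 2*x^5 - 7*x^4 + 5*x^3 + 3*x^2 - 3*x.
∫_{-1}^{1} of each monomial x^k gives [2/(k+1) if k even, 0 if k odd]. Integrating term-by-term (or equivalently evaluating the antiderivative F(x) = x^6/3 - 7*x^5/5 + 5*x^4/4 + x^3 - 3*x^2/2 at the endpoints):
  F(1) − F(−1) = -19/60 − (29/60) = -4/5.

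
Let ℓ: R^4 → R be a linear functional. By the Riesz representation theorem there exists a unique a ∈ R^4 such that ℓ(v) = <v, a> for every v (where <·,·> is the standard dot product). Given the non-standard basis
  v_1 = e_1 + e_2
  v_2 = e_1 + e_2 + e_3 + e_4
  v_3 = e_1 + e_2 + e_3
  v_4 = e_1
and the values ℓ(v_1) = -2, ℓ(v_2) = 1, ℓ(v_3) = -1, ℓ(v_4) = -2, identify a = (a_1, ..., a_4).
a = (-2, 0, 1, 2)

Write a = (a_1, ..., a_4) in the standard basis. For each basis vector v_i, ℓ(v_i) = <v_i, a> is a linear equation in the a_j's. Collect the n equations into a matrix system V a = ℓ, where row i of V is v_i (expressed in the standard basis). Since V is invertible (lower-triangular with 1s on the diagonal, up to permutation), solve by back-substitution:
  V =
[[1, 1, 0, 0],
 [1, 1, 1, 1],
 [1, 1, 1, 0],
 [1, 0, 0, 0]]
  V a = (-2, 1, -1, -2)
Solving gives a = (-2, 0, 1, 2).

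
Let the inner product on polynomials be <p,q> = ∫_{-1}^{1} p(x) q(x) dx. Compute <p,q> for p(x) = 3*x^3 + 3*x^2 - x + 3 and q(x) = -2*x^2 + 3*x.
<p,q> = -24/5

Expand the product: p(x)·q(x) = -6*x^5 + 3*x^4 + 11*x^3 - 9*x^2 + 9*x.
∫_{-1}^{1} of each monomial x^k gives [2/(k+1) if k even, 0 if k odd]. Integrating term-by-term (or equivalently evaluating the antiderivative F(x) = -x^6 + 3*x^5/5 + 11*x^4/4 - 3*x^3 + 9*x^2/2 at the endpoints):
  F(1) − F(−1) = 77/20 − (173/20) = -24/5.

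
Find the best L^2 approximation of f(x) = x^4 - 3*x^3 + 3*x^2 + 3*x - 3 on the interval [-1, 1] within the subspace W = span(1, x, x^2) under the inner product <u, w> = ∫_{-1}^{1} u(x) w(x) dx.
g(x) = 27*x^2/7 + 6*x/5 - 108/35

The best approximation g ∈ W is the orthogonal projection of f onto W. Writing g = a_0 + a_1 x + a_2 x^2, the coefficients solve the normal equations G · a = b where
  G_{ij} = <φ_i, φ_j> and b_i = <f, φ_i>, with φ_0 = 1, φ_1 = x, φ_2 = x^2.
G =
  [2, 0, 2/3]
  [0, 2/3, 0]
  [2/3, 0, 2/5],
b = (-18/5, 4/5, -18/35).
Solving gives a_0 = -108/35, a_1 = 6/5, a_2 = 27/7, so
  g(x) = 27*x^2/7 + 6*x/5 - 108/35.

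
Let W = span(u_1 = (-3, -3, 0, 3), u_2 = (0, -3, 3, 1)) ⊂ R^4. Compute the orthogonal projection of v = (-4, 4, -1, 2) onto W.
proj_W(v) = (-90/41, 51/41, -141/41, 43/41)

Set up U = [u_1 | ... | u_2] ∈ R^(4×2). The projector onto W = col(U) is P = U (U^T U)^(-1) U^T.
Compute U^T U =
  [27, 12]
  [12, 19],
and U^T v = (6, -13).
Solve U^T U · c = U^T v for the coefficients: c = (30/41, -47/41). The projection is proj_W(v) = U c.
Check: (v - proj_W(v)) · u_1 = 0  (should be 0).
Check: (v - proj_W(v)) · u_2 = 0  (should be 0).
Result: proj_W(v) = (-90/41, 51/41, -141/41, 43/41).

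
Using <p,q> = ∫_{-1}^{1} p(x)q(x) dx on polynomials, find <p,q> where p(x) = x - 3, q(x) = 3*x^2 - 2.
<p,q> = 6

Expand the product: p(x)·q(x) = 3*x^3 - 9*x^2 - 2*x + 6.
∫_{-1}^{1} of each monomial x^k gives [2/(k+1) if k even, 0 if k odd]. Integrating term-by-term (or equivalently evaluating the antiderivative F(x) = 3*x^4/4 - 3*x^3 - x^2 + 6*x at the endpoints):
  F(1) − F(−1) = 11/4 − (-13/4) = 6.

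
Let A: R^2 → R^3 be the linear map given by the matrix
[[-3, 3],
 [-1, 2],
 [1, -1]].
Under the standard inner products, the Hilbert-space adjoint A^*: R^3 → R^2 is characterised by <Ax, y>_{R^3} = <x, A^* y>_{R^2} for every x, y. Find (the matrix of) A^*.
A^* = A^T =
[[-3, -1, 1],
 [3, 2, -1]]

For real matrices with standard dot products, the defining identity <Ax, y> = <x, A^* y> gives (Ax)^T y = x^T (A^*) y, i.e. x^T A^T y = x^T (A^*) y. Since this holds for all x, y, we must have A^* = A^T. Therefore
A^* =
[[-3, -1, 1],
 [3, 2, -1]].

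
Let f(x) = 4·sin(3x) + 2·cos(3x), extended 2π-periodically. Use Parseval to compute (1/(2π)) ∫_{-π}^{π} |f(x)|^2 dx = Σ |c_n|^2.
Σ |c_n|^2 = 10

Expand |f|^2 and use orthogonality of {sin(nx), cos(mx)} on [-π, π]:
  ∫_{-π}^{π} sin(nx)^2 dx = π, ∫ cos(mx)^2 dx = π, and cross terms integrate to 0.
So ∫_{-π}^{π} f(x)^2 dx = 4^2 · π + 2^2 · π = (16 + 4)π.
Divide by 2π: (16 + 4)/2 = 10.
By Parseval, this equals Σ |c_n|^2.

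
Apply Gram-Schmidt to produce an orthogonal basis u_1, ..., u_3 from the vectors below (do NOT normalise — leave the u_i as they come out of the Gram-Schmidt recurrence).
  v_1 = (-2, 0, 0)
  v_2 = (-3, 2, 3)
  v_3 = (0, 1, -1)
Orthogonal basis:
  u_1 = (-2, 0, 0)
  u_2 = (0, 2, 3)
  u_3 = (0, 15/13, -10/13)

Apply the Gram-Schmidt recurrence
  u_1 = v_1
  u_i = v_i − Σ_{j<i} ((v_i · u_j) / (u_j · u_j)) · u_j.

Step by step this gives:
  u_1 = (-2, 0, 0)
  u_2 = (0, 2, 3)
  u_3 = (0, 15/13, -10/13)

Orthogonality check:
  u_2 · u_1 = 0 (should be 0)
  u_3 · u_1 = 0 (should be 0)
  u_3 · u_2 = 0 (should be 0)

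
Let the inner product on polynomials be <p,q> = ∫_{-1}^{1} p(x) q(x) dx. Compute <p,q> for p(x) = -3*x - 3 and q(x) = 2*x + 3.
<p,q> = -22

Expand the product: p(x)·q(x) = -6*x^2 - 15*x - 9.
∫_{-1}^{1} of each monomial x^k gives [2/(k+1) if k even, 0 if k odd]. Integrating term-by-term (or equivalently evaluating the antiderivative F(x) = -2*x^3 - 15*x^2/2 - 9*x at the endpoints):
  F(1) − F(−1) = -37/2 − (7/2) = -22.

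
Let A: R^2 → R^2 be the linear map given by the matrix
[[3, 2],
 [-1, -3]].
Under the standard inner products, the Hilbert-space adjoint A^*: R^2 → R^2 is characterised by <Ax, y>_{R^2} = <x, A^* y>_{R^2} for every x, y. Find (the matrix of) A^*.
A^* = A^T =
[[3, -1],
 [2, -3]]

For real matrices with standard dot products, the defining identity <Ax, y> = <x, A^* y> gives (Ax)^T y = x^T (A^*) y, i.e. x^T A^T y = x^T (A^*) y. Since this holds for all x, y, we must have A^* = A^T. Therefore
A^* =
[[3, -1],
 [2, -3]].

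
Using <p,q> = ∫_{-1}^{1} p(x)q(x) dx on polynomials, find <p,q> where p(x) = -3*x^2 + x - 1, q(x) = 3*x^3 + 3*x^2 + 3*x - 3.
<p,q> = 48/5

Expand the product: p(x)·q(x) = -9*x^5 - 6*x^4 - 9*x^3 + 9*x^2 - 6*x + 3.
∫_{-1}^{1} of each monomial x^k gives [2/(k+1) if k even, 0 if k odd]. Integrating term-by-term (or equivalently evaluating the antiderivative F(x) = -3*x^6/2 - 6*x^5/5 - 9*x^4/4 + 3*x^3 - 3*x^2 + 3*x at the endpoints):
  F(1) − F(−1) = -39/20 − (-231/20) = 48/5.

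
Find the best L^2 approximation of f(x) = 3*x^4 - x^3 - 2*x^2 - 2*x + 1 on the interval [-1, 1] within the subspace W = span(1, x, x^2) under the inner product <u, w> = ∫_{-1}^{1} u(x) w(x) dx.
g(x) = 4*x^2/7 - 13*x/5 + 26/35

The best approximation g ∈ W is the orthogonal projection of f onto W. Writing g = a_0 + a_1 x + a_2 x^2, the coefficients solve the normal equations G · a = b where
  G_{ij} = <φ_i, φ_j> and b_i = <f, φ_i>, with φ_0 = 1, φ_1 = x, φ_2 = x^2.
G =
  [2, 0, 2/3]
  [0, 2/3, 0]
  [2/3, 0, 2/5],
b = (28/15, -26/15, 76/105).
Solving gives a_0 = 26/35, a_1 = -13/5, a_2 = 4/7, so
  g(x) = 4*x^2/7 - 13*x/5 + 26/35.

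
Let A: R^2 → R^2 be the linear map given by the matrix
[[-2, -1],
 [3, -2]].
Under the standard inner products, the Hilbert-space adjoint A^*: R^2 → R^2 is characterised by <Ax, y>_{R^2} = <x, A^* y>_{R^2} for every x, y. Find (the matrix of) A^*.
A^* = A^T =
[[-2, 3],
 [-1, -2]]

For real matrices with standard dot products, the defining identity <Ax, y> = <x, A^* y> gives (Ax)^T y = x^T (A^*) y, i.e. x^T A^T y = x^T (A^*) y. Since this holds for all x, y, we must have A^* = A^T. Therefore
A^* =
[[-2, 3],
 [-1, -2]].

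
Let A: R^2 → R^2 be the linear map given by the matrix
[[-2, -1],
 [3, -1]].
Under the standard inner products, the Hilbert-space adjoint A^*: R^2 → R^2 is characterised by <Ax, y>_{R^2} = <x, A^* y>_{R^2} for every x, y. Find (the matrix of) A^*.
A^* = A^T =
[[-2, 3],
 [-1, -1]]

For real matrices with standard dot products, the defining identity <Ax, y> = <x, A^* y> gives (Ax)^T y = x^T (A^*) y, i.e. x^T A^T y = x^T (A^*) y. Since this holds for all x, y, we must have A^* = A^T. Therefore
A^* =
[[-2, 3],
 [-1, -1]].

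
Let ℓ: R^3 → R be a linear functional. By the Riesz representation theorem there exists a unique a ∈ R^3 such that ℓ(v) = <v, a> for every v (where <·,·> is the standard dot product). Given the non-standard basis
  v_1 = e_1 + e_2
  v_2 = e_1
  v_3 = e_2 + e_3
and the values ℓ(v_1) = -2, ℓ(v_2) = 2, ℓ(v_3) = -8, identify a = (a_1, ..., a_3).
a = (2, -4, -4)

Write a = (a_1, ..., a_3) in the standard basis. For each basis vector v_i, ℓ(v_i) = <v_i, a> is a linear equation in the a_j's. Collect the n equations into a matrix system V a = ℓ, where row i of V is v_i (expressed in the standard basis). Since V is invertible (lower-triangular with 1s on the diagonal, up to permutation), solve by back-substitution:
  V =
[[1, 1, 0],
 [1, 0, 0],
 [0, 1, 1]]
  V a = (-2, 2, -8)
Solving gives a = (2, -4, -4).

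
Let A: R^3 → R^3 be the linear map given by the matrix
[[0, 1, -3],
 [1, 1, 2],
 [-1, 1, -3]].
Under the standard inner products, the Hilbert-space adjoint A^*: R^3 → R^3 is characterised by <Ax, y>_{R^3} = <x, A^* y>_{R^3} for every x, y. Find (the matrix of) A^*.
A^* = A^T =
[[0, 1, -1],
 [1, 1, 1],
 [-3, 2, -3]]

For real matrices with standard dot products, the defining identity <Ax, y> = <x, A^* y> gives (Ax)^T y = x^T (A^*) y, i.e. x^T A^T y = x^T (A^*) y. Since this holds for all x, y, we must have A^* = A^T. Therefore
A^* =
[[0, 1, -1],
 [1, 1, 1],
 [-3, 2, -3]].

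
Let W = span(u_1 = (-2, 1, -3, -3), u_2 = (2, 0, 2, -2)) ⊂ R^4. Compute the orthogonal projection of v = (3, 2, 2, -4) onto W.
proj_W(v) = (163/65, 24/65, 139/65, -283/65)

Set up U = [u_1 | ... | u_2] ∈ R^(4×2). The projector onto W = col(U) is P = U (U^T U)^(-1) U^T.
Compute U^T U =
  [23, -4]
  [-4, 12],
and U^T v = (2, 18).
Solve U^T U · c = U^T v for the coefficients: c = (24/65, 211/130). The projection is proj_W(v) = U c.
Check: (v - proj_W(v)) · u_1 = 0  (should be 0).
Check: (v - proj_W(v)) · u_2 = 0  (should be 0).
Result: proj_W(v) = (163/65, 24/65, 139/65, -283/65).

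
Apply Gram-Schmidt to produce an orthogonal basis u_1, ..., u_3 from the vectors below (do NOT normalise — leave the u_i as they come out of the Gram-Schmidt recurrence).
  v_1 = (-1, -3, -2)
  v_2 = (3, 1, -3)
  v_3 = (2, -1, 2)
Orthogonal basis:
  u_1 = (-1, -3, -2)
  u_2 = (3, 1, -3)
  u_3 = (517/266, -423/266, 188/133)

Apply the Gram-Schmidt recurrence
  u_1 = v_1
  u_i = v_i − Σ_{j<i} ((v_i · u_j) / (u_j · u_j)) · u_j.

Step by step this gives:
  u_1 = (-1, -3, -2)
  u_2 = (3, 1, -3)
  u_3 = (517/266, -423/266, 188/133)

Orthogonality check:
  u_2 · u_1 = 0 (should be 0)
  u_3 · u_1 = 0 (should be 0)
  u_3 · u_2 = 0 (should be 0)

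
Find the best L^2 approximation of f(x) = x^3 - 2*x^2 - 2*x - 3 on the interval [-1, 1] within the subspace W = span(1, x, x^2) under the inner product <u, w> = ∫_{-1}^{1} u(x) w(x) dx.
g(x) = -2*x^2 - 7*x/5 - 3

The best approximation g ∈ W is the orthogonal projection of f onto W. Writing g = a_0 + a_1 x + a_2 x^2, the coefficients solve the normal equations G · a = b where
  G_{ij} = <φ_i, φ_j> and b_i = <f, φ_i>, with φ_0 = 1, φ_1 = x, φ_2 = x^2.
G =
  [2, 0, 2/3]
  [0, 2/3, 0]
  [2/3, 0, 2/5],
b = (-22/3, -14/15, -14/5).
Solving gives a_0 = -3, a_1 = -7/5, a_2 = -2, so
  g(x) = -2*x^2 - 7*x/5 - 3.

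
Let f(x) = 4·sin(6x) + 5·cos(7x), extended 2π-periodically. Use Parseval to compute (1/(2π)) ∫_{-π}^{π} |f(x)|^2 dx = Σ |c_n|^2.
Σ |c_n|^2 = 41/2

Expand |f|^2 and use orthogonality of {sin(nx), cos(mx)} on [-π, π]:
  ∫_{-π}^{π} sin(nx)^2 dx = π, ∫ cos(mx)^2 dx = π, and cross terms integrate to 0.
So ∫_{-π}^{π} f(x)^2 dx = 4^2 · π + 5^2 · π = (16 + 25)π.
Divide by 2π: (16 + 25)/2 = 41/2.
By Parseval, this equals Σ |c_n|^2.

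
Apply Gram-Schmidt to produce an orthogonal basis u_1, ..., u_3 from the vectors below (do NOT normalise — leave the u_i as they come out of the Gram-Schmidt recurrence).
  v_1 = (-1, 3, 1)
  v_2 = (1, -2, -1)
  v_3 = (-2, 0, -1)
Orthogonal basis:
  u_1 = (-1, 3, 1)
  u_2 = (3/11, 2/11, -3/11)
  u_3 = (-3/2, 0, -3/2)

Apply the Gram-Schmidt recurrence
  u_1 = v_1
  u_i = v_i − Σ_{j<i} ((v_i · u_j) / (u_j · u_j)) · u_j.

Step by step this gives:
  u_1 = (-1, 3, 1)
  u_2 = (3/11, 2/11, -3/11)
  u_3 = (-3/2, 0, -3/2)

Orthogonality check:
  u_2 · u_1 = 0 (should be 0)
  u_3 · u_1 = 0 (should be 0)
  u_3 · u_2 = 0 (should be 0)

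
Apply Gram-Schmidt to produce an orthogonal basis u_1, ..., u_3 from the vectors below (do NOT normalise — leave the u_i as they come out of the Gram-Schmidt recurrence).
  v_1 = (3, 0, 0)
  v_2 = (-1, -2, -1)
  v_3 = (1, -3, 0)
Orthogonal basis:
  u_1 = (3, 0, 0)
  u_2 = (0, -2, -1)
  u_3 = (0, -3/5, 6/5)

Apply the Gram-Schmidt recurrence
  u_1 = v_1
  u_i = v_i − Σ_{j<i} ((v_i · u_j) / (u_j · u_j)) · u_j.

Step by step this gives:
  u_1 = (3, 0, 0)
  u_2 = (0, -2, -1)
  u_3 = (0, -3/5, 6/5)

Orthogonality check:
  u_2 · u_1 = 0 (should be 0)
  u_3 · u_1 = 0 (should be 0)
  u_3 · u_2 = 0 (should be 0)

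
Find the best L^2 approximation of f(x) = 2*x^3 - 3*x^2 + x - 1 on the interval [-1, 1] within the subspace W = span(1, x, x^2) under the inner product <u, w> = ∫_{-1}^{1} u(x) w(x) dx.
g(x) = -3*x^2 + 11*x/5 - 1

The best approximation g ∈ W is the orthogonal projection of f onto W. Writing g = a_0 + a_1 x + a_2 x^2, the coefficients solve the normal equations G · a = b where
  G_{ij} = <φ_i, φ_j> and b_i = <f, φ_i>, with φ_0 = 1, φ_1 = x, φ_2 = x^2.
G =
  [2, 0, 2/3]
  [0, 2/3, 0]
  [2/3, 0, 2/5],
b = (-4, 22/15, -28/15).
Solving gives a_0 = -1, a_1 = 11/5, a_2 = -3, so
  g(x) = -3*x^2 + 11*x/5 - 1.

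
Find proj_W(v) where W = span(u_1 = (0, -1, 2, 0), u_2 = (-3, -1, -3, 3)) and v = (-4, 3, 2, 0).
proj_W(v) = (-12/23, -63/115, 26/115, 12/23)

Set up U = [u_1 | ... | u_2] ∈ R^(4×2). The projector onto W = col(U) is P = U (U^T U)^(-1) U^T.
Compute U^T U =
  [5, -5]
  [-5, 28],
and U^T v = (1, 3).
Solve U^T U · c = U^T v for the coefficients: c = (43/115, 4/23). The projection is proj_W(v) = U c.
Check: (v - proj_W(v)) · u_1 = 0  (should be 0).
Check: (v - proj_W(v)) · u_2 = 0  (should be 0).
Result: proj_W(v) = (-12/23, -63/115, 26/115, 12/23).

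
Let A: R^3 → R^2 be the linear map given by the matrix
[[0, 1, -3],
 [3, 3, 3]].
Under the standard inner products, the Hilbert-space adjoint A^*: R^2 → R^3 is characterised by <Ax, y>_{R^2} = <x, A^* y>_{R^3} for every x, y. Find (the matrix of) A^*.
A^* = A^T =
[[0, 3],
 [1, 3],
 [-3, 3]]

For real matrices with standard dot products, the defining identity <Ax, y> = <x, A^* y> gives (Ax)^T y = x^T (A^*) y, i.e. x^T A^T y = x^T (A^*) y. Since this holds for all x, y, we must have A^* = A^T. Therefore
A^* =
[[0, 3],
 [1, 3],
 [-3, 3]].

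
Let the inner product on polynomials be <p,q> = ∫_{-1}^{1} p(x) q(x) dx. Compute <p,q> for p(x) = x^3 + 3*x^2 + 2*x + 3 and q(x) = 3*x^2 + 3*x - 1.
<p,q> = 34/5

Expand the product: p(x)·q(x) = 3*x^5 + 12*x^4 + 14*x^3 + 12*x^2 + 7*x - 3.
∫_{-1}^{1} of each monomial x^k gives [2/(k+1) if k even, 0 if k odd]. Integrating term-by-term (or equivalently evaluating the antiderivative F(x) = x^6/2 + 12*x^5/5 + 7*x^4/2 + 4*x^3 + 7*x^2/2 - 3*x at the endpoints):
  F(1) − F(−1) = 109/10 − (41/10) = 34/5.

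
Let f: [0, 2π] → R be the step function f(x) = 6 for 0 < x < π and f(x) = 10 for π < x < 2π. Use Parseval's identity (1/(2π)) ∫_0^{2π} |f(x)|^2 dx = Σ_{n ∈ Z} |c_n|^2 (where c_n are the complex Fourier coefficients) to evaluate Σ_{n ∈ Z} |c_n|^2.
Σ |c_n|^2 = 68

Parseval equates the L^2 energy of f (normalised by 1/(2π)) with the ℓ^2 sum of its Fourier coefficients: (1/(2π)) ∫_0^{2π} |f|^2 = Σ |c_n|^2.
Compute the left side: (1/(2π)) [∫_0^π 6^2 dx + ∫_π^{2π} 10^2 dx] = (1/(2π)) · (36π + 100π) = (36 + 100)/2 = 68.
So Σ_{n ∈ Z} |c_n|^2 = 68.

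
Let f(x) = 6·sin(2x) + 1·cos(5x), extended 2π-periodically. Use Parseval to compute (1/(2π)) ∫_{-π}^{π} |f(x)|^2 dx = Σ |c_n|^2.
Σ |c_n|^2 = 37/2

Expand |f|^2 and use orthogonality of {sin(nx), cos(mx)} on [-π, π]:
  ∫_{-π}^{π} sin(nx)^2 dx = π, ∫ cos(mx)^2 dx = π, and cross terms integrate to 0.
So ∫_{-π}^{π} f(x)^2 dx = 6^2 · π + 1^2 · π = (36 + 1)π.
Divide by 2π: (36 + 1)/2 = 37/2.
By Parseval, this equals Σ |c_n|^2.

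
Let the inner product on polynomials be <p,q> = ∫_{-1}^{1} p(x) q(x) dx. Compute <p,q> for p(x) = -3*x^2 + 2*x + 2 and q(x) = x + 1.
<p,q> = 10/3

Expand the product: p(x)·q(x) = -3*x^3 - x^2 + 4*x + 2.
∫_{-1}^{1} of each monomial x^k gives [2/(k+1) if k even, 0 if k odd]. Integrating term-by-term (or equivalently evaluating the antiderivative F(x) = -3*x^4/4 - x^3/3 + 2*x^2 + 2*x at the endpoints):
  F(1) − F(−1) = 35/12 − (-5/12) = 10/3.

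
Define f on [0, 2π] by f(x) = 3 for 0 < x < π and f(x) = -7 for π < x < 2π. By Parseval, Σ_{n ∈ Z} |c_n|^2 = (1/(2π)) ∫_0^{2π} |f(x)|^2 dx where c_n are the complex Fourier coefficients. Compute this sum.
Σ |c_n|^2 = 29

Parseval equates the L^2 energy of f (normalised by 1/(2π)) with the ℓ^2 sum of its Fourier coefficients: (1/(2π)) ∫_0^{2π} |f|^2 = Σ |c_n|^2.
Compute the left side: (1/(2π)) [∫_0^π 3^2 dx + ∫_π^{2π} (-7)^2 dx] = (1/(2π)) · (9π + 49π) = (9 + 49)/2 = 29.
So Σ_{n ∈ Z} |c_n|^2 = 29.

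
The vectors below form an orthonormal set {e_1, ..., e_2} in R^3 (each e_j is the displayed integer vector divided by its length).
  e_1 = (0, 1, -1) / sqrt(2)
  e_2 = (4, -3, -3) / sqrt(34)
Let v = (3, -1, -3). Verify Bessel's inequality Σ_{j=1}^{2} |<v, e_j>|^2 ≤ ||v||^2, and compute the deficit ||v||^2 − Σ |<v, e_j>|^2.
Σ |<v, e_j>|^2 = 322/17; ||v||^2 = 19; deficit = 1/17

Write each e_j = u_j / sqrt(<u_j, u_j>) where u_j is the displayed integer vector. Then <v, e_j> = <v, u_j> / sqrt(<u_j, u_j>), so |<v, e_j>|^2 = <v, u_j>^2 / <u_j, u_j>.
Coefficients: <v, e_1> = 2/sqrt(2), <v, e_2> = 24/sqrt(34).
Square and sum: Σ |<v, e_j>|^2 = 322/17.
Compute ||v||^2 = v·v = 19.
Deficit = 19 − 322/17 = 1/17 ≥ 0, confirming Bessel's inequality. (The deficit equals ||v − Σ <v,e_j> e_j||^2, the squared distance from v to span{e_j}.)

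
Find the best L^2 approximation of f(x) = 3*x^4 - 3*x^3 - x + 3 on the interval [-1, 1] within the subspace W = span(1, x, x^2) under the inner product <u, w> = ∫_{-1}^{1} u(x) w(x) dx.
g(x) = 18*x^2/7 - 14*x/5 + 96/35

The best approximation g ∈ W is the orthogonal projection of f onto W. Writing g = a_0 + a_1 x + a_2 x^2, the coefficients solve the normal equations G · a = b where
  G_{ij} = <φ_i, φ_j> and b_i = <f, φ_i>, with φ_0 = 1, φ_1 = x, φ_2 = x^2.
G =
  [2, 0, 2/3]
  [0, 2/3, 0]
  [2/3, 0, 2/5],
b = (36/5, -28/15, 20/7).
Solving gives a_0 = 96/35, a_1 = -14/5, a_2 = 18/7, so
  g(x) = 18*x^2/7 - 14*x/5 + 96/35.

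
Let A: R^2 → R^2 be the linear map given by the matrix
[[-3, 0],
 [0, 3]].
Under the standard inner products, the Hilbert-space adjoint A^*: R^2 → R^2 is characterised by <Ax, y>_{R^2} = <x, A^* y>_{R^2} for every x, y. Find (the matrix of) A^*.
A^* = A^T =
[[-3, 0],
 [0, 3]]

For real matrices with standard dot products, the defining identity <Ax, y> = <x, A^* y> gives (Ax)^T y = x^T (A^*) y, i.e. x^T A^T y = x^T (A^*) y. Since this holds for all x, y, we must have A^* = A^T. Therefore
A^* =
[[-3, 0],
 [0, 3]].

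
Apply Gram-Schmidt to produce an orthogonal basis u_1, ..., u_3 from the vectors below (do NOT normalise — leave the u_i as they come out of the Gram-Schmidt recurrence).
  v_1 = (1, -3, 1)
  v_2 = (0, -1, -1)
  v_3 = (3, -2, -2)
Orthogonal basis:
  u_1 = (1, -3, 1)
  u_2 = (-2/11, -5/11, -13/11)
  u_3 = (8/3, 2/3, -2/3)

Apply the Gram-Schmidt recurrence
  u_1 = v_1
  u_i = v_i − Σ_{j<i} ((v_i · u_j) / (u_j · u_j)) · u_j.

Step by step this gives:
  u_1 = (1, -3, 1)
  u_2 = (-2/11, -5/11, -13/11)
  u_3 = (8/3, 2/3, -2/3)

Orthogonality check:
  u_2 · u_1 = 0 (should be 0)
  u_3 · u_1 = 0 (should be 0)
  u_3 · u_2 = 0 (should be 0)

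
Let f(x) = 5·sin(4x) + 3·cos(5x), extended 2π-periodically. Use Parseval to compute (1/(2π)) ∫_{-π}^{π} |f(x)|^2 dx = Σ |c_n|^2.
Σ |c_n|^2 = 17

Expand |f|^2 and use orthogonality of {sin(nx), cos(mx)} on [-π, π]:
  ∫_{-π}^{π} sin(nx)^2 dx = π, ∫ cos(mx)^2 dx = π, and cross terms integrate to 0.
So ∫_{-π}^{π} f(x)^2 dx = 5^2 · π + 3^2 · π = (25 + 9)π.
Divide by 2π: (25 + 9)/2 = 17.
By Parseval, this equals Σ |c_n|^2.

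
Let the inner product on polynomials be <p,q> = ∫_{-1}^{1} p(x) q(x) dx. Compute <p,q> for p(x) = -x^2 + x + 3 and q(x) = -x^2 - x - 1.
<p,q> = -38/5

Expand the product: p(x)·q(x) = x^4 - 3*x^2 - 4*x - 3.
∫_{-1}^{1} of each monomial x^k gives [2/(k+1) if k even, 0 if k odd]. Integrating term-by-term (or equivalently evaluating the antiderivative F(x) = x^5/5 - x^3 - 2*x^2 - 3*x at the endpoints):
  F(1) − F(−1) = -29/5 − (9/5) = -38/5.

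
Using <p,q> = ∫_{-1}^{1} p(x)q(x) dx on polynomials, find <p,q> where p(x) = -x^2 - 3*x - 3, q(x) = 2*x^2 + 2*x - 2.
<p,q> = 68/15

Expand the product: p(x)·q(x) = -2*x^4 - 8*x^3 - 10*x^2 + 6.
∫_{-1}^{1} of each monomial x^k gives [2/(k+1) if k even, 0 if k odd]. Integrating term-by-term (or equivalently evaluating the antiderivative F(x) = -2*x^5/5 - 2*x^4 - 10*x^3/3 + 6*x at the endpoints):
  F(1) − F(−1) = 4/15 − (-64/15) = 68/15.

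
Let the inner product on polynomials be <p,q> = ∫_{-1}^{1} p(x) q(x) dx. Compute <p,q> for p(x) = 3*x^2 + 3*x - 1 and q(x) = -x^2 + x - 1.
<p,q> = 22/15

Expand the product: p(x)·q(x) = -3*x^4 + x^2 - 4*x + 1.
∫_{-1}^{1} of each monomial x^k gives [2/(k+1) if k even, 0 if k odd]. Integrating term-by-term (or equivalently evaluating the antiderivative F(x) = -3*x^5/5 + x^3/3 - 2*x^2 + x at the endpoints):
  F(1) − F(−1) = -19/15 − (-41/15) = 22/15.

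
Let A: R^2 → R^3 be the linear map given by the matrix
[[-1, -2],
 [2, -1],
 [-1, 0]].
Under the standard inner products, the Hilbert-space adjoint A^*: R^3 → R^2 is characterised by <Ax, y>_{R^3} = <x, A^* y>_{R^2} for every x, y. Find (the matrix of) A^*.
A^* = A^T =
[[-1, 2, -1],
 [-2, -1, 0]]

For real matrices with standard dot products, the defining identity <Ax, y> = <x, A^* y> gives (Ax)^T y = x^T (A^*) y, i.e. x^T A^T y = x^T (A^*) y. Since this holds for all x, y, we must have A^* = A^T. Therefore
A^* =
[[-1, 2, -1],
 [-2, -1, 0]].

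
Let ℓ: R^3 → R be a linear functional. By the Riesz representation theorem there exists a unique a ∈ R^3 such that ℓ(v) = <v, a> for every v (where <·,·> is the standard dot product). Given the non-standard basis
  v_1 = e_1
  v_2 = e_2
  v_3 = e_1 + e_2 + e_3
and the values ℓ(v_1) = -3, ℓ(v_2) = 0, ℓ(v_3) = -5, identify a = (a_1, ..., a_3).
a = (-3, 0, -2)

Write a = (a_1, ..., a_3) in the standard basis. For each basis vector v_i, ℓ(v_i) = <v_i, a> is a linear equation in the a_j's. Collect the n equations into a matrix system V a = ℓ, where row i of V is v_i (expressed in the standard basis). Since V is invertible (lower-triangular with 1s on the diagonal, up to permutation), solve by back-substitution:
  V =
[[1, 0, 0],
 [0, 1, 0],
 [1, 1, 1]]
  V a = (-3, 0, -5)
Solving gives a = (-3, 0, -2).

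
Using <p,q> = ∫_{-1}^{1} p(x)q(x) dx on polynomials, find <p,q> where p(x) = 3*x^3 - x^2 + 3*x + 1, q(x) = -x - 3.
<p,q> = -36/5

Expand the product: p(x)·q(x) = -3*x^4 - 8*x^3 - 10*x - 3.
∫_{-1}^{1} of each monomial x^k gives [2/(k+1) if k even, 0 if k odd]. Integrating term-by-term (or equivalently evaluating the antiderivative F(x) = -3*x^5/5 - 2*x^4 - 5*x^2 - 3*x at the endpoints):
  F(1) − F(−1) = -53/5 − (-17/5) = -36/5.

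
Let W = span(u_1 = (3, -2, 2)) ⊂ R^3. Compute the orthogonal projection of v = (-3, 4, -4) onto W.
proj_W(v) = (-75/17, 50/17, -50/17)

Set up U = [u_1 | ... | u_1] ∈ R^(3×1). The projector onto W = col(U) is P = U (U^T U)^(-1) U^T.
Compute U^T U =
  [17],
and U^T v = (-25).
Solve U^T U · c = U^T v for the coefficients: c = (-25/17). The projection is proj_W(v) = U c.
Check: (v - proj_W(v)) · u_1 = 0  (should be 0).
Result: proj_W(v) = (-75/17, 50/17, -50/17).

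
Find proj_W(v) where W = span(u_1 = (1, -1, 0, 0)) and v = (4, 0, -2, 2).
proj_W(v) = (2, -2, 0, 0)

Set up U = [u_1 | ... | u_1] ∈ R^(4×1). The projector onto W = col(U) is P = U (U^T U)^(-1) U^T.
Compute U^T U =
  [2],
and U^T v = (4).
Solve U^T U · c = U^T v for the coefficients: c = (2). The projection is proj_W(v) = U c.
Check: (v - proj_W(v)) · u_1 = 0  (should be 0).
Result: proj_W(v) = (2, -2, 0, 0).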